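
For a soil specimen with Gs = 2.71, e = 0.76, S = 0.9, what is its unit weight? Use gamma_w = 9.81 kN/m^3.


Result: 18.918 kN/m^3

Derivation:
Using gamma = gamma_w * (Gs + S*e) / (1 + e)
Numerator: Gs + S*e = 2.71 + 0.9*0.76 = 3.394
Denominator: 1 + e = 1 + 0.76 = 1.76
gamma = 9.81 * 3.394 / 1.76
gamma = 18.918 kN/m^3


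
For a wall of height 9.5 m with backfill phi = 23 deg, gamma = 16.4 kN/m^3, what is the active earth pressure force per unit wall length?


Compute active earth pressure coefficient:
Ka = tan^2(45 - phi/2) = tan^2(33.5) = 0.438092
Compute active force:
Pa = 0.5 * Ka * gamma * H^2
Pa = 0.5 * 0.438092 * 16.4 * 9.5^2
Pa = 324.21 kN/m


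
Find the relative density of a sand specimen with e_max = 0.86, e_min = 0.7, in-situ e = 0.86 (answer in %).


Result: 0.0 %

Derivation:
Using Dr = (e_max - e) / (e_max - e_min) * 100
e_max - e = 0.86 - 0.86 = 0.0
e_max - e_min = 0.86 - 0.7 = 0.16
Dr = 0.0 / 0.16 * 100
Dr = 0.0 %


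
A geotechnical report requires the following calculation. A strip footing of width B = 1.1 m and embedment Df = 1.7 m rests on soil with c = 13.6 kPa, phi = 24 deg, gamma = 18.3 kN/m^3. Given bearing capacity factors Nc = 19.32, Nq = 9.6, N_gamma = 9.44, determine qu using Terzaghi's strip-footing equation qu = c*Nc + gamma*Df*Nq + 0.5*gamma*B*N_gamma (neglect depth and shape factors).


Compute qu = c*Nc + gamma*Df*Nq + 0.5*gamma*B*N_gamma
Term 1: 13.6 * 19.32 = 262.752
Term 2: 18.3 * 1.7 * 9.6 = 298.656
Term 3: 0.5 * 18.3 * 1.1 * 9.44 = 95.0136
qu = 262.752 + 298.656 + 95.0136
qu = 656.42 kPa


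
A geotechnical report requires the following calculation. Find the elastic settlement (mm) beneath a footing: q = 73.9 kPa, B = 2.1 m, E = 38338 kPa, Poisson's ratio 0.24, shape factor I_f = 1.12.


Using Se = q * B * (1 - nu^2) * I_f / E
1 - nu^2 = 1 - 0.24^2 = 0.9424
Se = 73.9 * 2.1 * 0.9424 * 1.12 / 38338
Se = 0.004273 m
Convert to mm: Se = 0.004273 * 1000 = 4.273 mm


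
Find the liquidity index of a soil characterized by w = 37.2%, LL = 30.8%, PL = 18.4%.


Result: 1.516

Derivation:
First compute the plasticity index:
PI = LL - PL = 30.8 - 18.4 = 12.4
Then compute the liquidity index:
LI = (w - PL) / PI
LI = (37.2 - 18.4) / 12.4
LI = 1.516


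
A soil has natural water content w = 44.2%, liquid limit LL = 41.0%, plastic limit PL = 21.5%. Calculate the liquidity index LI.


Result: 1.164

Derivation:
First compute the plasticity index:
PI = LL - PL = 41.0 - 21.5 = 19.5
Then compute the liquidity index:
LI = (w - PL) / PI
LI = (44.2 - 21.5) / 19.5
LI = 1.164


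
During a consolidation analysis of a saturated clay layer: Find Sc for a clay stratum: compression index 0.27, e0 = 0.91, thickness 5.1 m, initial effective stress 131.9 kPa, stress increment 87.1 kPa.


Using Sc = Cc * H / (1 + e0) * log10((sigma0 + delta_sigma) / sigma0)
Stress ratio = (131.9 + 87.1) / 131.9 = 1.66035
log10(1.66035) = 0.220199
Cc * H / (1 + e0) = 0.27 * 5.1 / (1 + 0.91) = 0.720942
Sc = 0.720942 * 0.220199
Sc = 0.1588 m


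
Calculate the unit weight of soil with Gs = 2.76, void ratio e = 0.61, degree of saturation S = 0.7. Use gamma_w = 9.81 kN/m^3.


Using gamma = gamma_w * (Gs + S*e) / (1 + e)
Numerator: Gs + S*e = 2.76 + 0.7*0.61 = 3.187
Denominator: 1 + e = 1 + 0.61 = 1.61
gamma = 9.81 * 3.187 / 1.61
gamma = 19.419 kN/m^3


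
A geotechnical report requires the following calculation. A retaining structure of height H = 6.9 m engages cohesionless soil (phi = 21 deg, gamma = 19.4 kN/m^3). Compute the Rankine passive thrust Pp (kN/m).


Result: 977.69 kN/m

Derivation:
Compute passive earth pressure coefficient:
Kp = tan^2(45 + phi/2) = tan^2(55.5) = 2.117051
Compute passive force:
Pp = 0.5 * Kp * gamma * H^2
Pp = 0.5 * 2.117051 * 19.4 * 6.9^2
Pp = 977.69 kN/m


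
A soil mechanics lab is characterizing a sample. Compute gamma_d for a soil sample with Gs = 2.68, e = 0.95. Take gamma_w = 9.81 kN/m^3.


Result: 13.482 kN/m^3

Derivation:
Using gamma_d = Gs * gamma_w / (1 + e)
gamma_d = 2.68 * 9.81 / (1 + 0.95)
gamma_d = 2.68 * 9.81 / 1.95
gamma_d = 13.482 kN/m^3


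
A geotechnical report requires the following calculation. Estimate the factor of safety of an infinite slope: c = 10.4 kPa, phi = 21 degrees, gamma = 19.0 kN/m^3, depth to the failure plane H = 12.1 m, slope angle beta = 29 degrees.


Using Fs = c / (gamma*H*sin(beta)*cos(beta)) + tan(phi)/tan(beta)
Cohesion contribution = 10.4 / (19.0*12.1*sin(29)*cos(29))
Cohesion contribution = 0.106685
Friction contribution = tan(21)/tan(29) = 0.692509
Fs = 0.106685 + 0.692509
Fs = 0.799


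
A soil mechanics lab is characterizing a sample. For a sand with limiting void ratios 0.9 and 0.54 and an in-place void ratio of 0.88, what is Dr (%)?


Using Dr = (e_max - e) / (e_max - e_min) * 100
e_max - e = 0.9 - 0.88 = 0.02
e_max - e_min = 0.9 - 0.54 = 0.36
Dr = 0.02 / 0.36 * 100
Dr = 5.56 %


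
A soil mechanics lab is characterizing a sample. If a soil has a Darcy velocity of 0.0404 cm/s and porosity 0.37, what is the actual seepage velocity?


Using v_s = v_d / n
v_s = 0.0404 / 0.37
v_s = 0.10919 cm/s


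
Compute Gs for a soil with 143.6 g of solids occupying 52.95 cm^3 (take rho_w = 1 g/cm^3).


Using Gs = m_s / (V_s * rho_w)
Since rho_w = 1 g/cm^3:
Gs = 143.6 / 52.95
Gs = 2.712


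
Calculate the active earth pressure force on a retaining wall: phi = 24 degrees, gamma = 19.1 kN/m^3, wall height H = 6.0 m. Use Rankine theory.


Compute active earth pressure coefficient:
Ka = tan^2(45 - phi/2) = tan^2(33.0) = 0.42173
Compute active force:
Pa = 0.5 * Ka * gamma * H^2
Pa = 0.5 * 0.42173 * 19.1 * 6.0^2
Pa = 144.99 kN/m


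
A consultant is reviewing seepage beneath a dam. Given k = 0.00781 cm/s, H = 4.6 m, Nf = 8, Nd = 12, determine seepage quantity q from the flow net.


Convert k to m/s for unit consistency with H:
k = 0.00781 cm/s = 0.00781 / 100 m/s = 7.81e-05 m/s
Using q = k * H * Nf / Nd
Nf / Nd = 8 / 12 = 0.6667
q = 7.81e-05 * 4.6 * 0.6667
q = 0.0002395 m^3/s per m


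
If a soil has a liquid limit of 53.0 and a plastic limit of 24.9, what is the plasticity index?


Using PI = LL - PL
PI = 53.0 - 24.9
PI = 28.1


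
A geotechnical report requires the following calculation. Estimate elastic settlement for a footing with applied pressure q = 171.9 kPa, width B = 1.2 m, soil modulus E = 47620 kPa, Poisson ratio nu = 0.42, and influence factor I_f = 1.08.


Using Se = q * B * (1 - nu^2) * I_f / E
1 - nu^2 = 1 - 0.42^2 = 0.8236
Se = 171.9 * 1.2 * 0.8236 * 1.08 / 47620
Se = 0.003853 m
Convert to mm: Se = 0.003853 * 1000 = 3.853 mm


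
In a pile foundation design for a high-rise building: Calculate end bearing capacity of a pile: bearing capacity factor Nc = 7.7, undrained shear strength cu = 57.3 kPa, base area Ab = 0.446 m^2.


Result: 196.78 kN

Derivation:
Using Qb = Nc * cu * Ab
Qb = 7.7 * 57.3 * 0.446
Qb = 196.78 kN


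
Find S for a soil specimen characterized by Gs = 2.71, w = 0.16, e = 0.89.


Result: 0.4872

Derivation:
Using S = Gs * w / e
S = 2.71 * 0.16 / 0.89
S = 0.4872


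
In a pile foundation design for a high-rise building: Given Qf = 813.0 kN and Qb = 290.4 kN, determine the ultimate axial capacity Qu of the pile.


Using Qu = Qf + Qb
Qu = 813.0 + 290.4
Qu = 1103.4 kN


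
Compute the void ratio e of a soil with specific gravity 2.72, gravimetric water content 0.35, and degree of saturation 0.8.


Using the relation e = Gs * w / S
e = 2.72 * 0.35 / 0.8
e = 1.19


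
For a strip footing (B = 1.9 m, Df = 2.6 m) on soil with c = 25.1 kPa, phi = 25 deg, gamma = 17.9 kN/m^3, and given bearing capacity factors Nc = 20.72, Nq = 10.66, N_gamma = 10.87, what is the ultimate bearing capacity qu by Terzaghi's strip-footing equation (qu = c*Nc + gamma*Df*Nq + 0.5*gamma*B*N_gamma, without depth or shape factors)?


Compute qu = c*Nc + gamma*Df*Nq + 0.5*gamma*B*N_gamma
Term 1: 25.1 * 20.72 = 520.072
Term 2: 17.9 * 2.6 * 10.66 = 496.1164
Term 3: 0.5 * 17.9 * 1.9 * 10.87 = 184.84435
qu = 520.072 + 496.1164 + 184.84435
qu = 1201.03 kPa


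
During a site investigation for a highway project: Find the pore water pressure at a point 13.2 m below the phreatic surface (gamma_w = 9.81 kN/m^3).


Result: 129.49 kPa

Derivation:
Using u = gamma_w * h_w
u = 9.81 * 13.2
u = 129.49 kPa


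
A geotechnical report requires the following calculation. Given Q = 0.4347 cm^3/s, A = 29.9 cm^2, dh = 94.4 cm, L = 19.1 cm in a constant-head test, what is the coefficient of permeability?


Result: 0.002942 cm/s

Derivation:
Compute hydraulic gradient:
i = dh / L = 94.4 / 19.1 = 4.94241
Then apply Darcy's law:
k = Q / (A * i)
k = 0.4347 / (29.9 * 4.94241)
k = 0.4347 / 147.778
k = 0.002942 cm/s


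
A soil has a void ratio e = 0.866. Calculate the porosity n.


Result: 0.4641

Derivation:
Using the relation n = e / (1 + e)
n = 0.866 / (1 + 0.866)
n = 0.866 / 1.866
n = 0.4641


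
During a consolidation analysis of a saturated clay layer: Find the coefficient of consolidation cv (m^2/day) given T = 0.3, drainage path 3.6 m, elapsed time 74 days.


Using cv = T * H_dr^2 / t
H_dr^2 = 3.6^2 = 12.96
cv = 0.3 * 12.96 / 74
cv = 0.05254 m^2/day


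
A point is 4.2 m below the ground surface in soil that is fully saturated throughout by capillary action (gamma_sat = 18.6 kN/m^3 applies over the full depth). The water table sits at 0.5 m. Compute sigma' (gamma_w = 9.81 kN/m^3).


Total stress = gamma_sat * depth
sigma = 18.6 * 4.2 = 78.12 kPa
Pore water pressure u = gamma_w * (depth - d_wt)
u = 9.81 * (4.2 - 0.5) = 36.297 kPa
Effective stress = sigma - u
sigma' = 78.12 - 36.297 = 41.82 kPa


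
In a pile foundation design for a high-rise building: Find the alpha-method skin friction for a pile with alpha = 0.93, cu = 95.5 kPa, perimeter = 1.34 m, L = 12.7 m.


Using Qs = alpha * cu * perimeter * L
Qs = 0.93 * 95.5 * 1.34 * 12.7
Qs = 1511.45 kN


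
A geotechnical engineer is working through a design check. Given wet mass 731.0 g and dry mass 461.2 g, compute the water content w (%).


Result: 58.5 %

Derivation:
Using w = (m_wet - m_dry) / m_dry * 100
m_wet - m_dry = 731.0 - 461.2 = 269.8 g
w = 269.8 / 461.2 * 100
w = 58.5 %


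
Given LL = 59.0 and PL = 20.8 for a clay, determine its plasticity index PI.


Result: 38.2

Derivation:
Using PI = LL - PL
PI = 59.0 - 20.8
PI = 38.2


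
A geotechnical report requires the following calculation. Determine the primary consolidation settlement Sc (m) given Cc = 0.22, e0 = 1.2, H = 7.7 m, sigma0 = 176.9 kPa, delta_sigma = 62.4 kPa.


Result: 0.101 m

Derivation:
Using Sc = Cc * H / (1 + e0) * log10((sigma0 + delta_sigma) / sigma0)
Stress ratio = (176.9 + 62.4) / 176.9 = 1.35274
log10(1.35274) = 0.131215
Cc * H / (1 + e0) = 0.22 * 7.7 / (1 + 1.2) = 0.77
Sc = 0.77 * 0.131215
Sc = 0.101 m


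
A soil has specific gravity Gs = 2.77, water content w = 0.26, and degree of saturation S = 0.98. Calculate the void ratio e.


Using the relation e = Gs * w / S
e = 2.77 * 0.26 / 0.98
e = 0.7349


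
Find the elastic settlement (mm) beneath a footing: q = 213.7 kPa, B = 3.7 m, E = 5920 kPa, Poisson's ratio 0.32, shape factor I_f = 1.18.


Result: 141.465 mm

Derivation:
Using Se = q * B * (1 - nu^2) * I_f / E
1 - nu^2 = 1 - 0.32^2 = 0.8976
Se = 213.7 * 3.7 * 0.8976 * 1.18 / 5920
Se = 0.141465 m
Convert to mm: Se = 0.141465 * 1000 = 141.465 mm


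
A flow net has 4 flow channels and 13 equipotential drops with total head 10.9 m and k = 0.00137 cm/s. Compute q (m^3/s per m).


Result: 4.595e-05 m^3/s per m

Derivation:
Convert k to m/s for unit consistency with H:
k = 0.00137 cm/s = 0.00137 / 100 m/s = 1.37e-05 m/s
Using q = k * H * Nf / Nd
Nf / Nd = 4 / 13 = 0.3077
q = 1.37e-05 * 10.9 * 0.3077
q = 4.595e-05 m^3/s per m


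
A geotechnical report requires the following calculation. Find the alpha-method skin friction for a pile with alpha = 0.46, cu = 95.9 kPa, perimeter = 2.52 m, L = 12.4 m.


Using Qs = alpha * cu * perimeter * L
Qs = 0.46 * 95.9 * 2.52 * 12.4
Qs = 1378.47 kN


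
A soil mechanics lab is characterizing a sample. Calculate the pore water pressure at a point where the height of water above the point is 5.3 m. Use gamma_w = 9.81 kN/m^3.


Result: 51.99 kPa

Derivation:
Using u = gamma_w * h_w
u = 9.81 * 5.3
u = 51.99 kPa


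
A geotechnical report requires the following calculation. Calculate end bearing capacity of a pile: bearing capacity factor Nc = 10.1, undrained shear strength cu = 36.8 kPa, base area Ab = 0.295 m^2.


Using Qb = Nc * cu * Ab
Qb = 10.1 * 36.8 * 0.295
Qb = 109.65 kN


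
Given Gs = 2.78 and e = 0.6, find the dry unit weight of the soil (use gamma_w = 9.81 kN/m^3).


Result: 17.045 kN/m^3

Derivation:
Using gamma_d = Gs * gamma_w / (1 + e)
gamma_d = 2.78 * 9.81 / (1 + 0.6)
gamma_d = 2.78 * 9.81 / 1.6
gamma_d = 17.045 kN/m^3


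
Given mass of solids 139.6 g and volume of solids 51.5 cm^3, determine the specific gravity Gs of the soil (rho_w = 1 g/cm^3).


Using Gs = m_s / (V_s * rho_w)
Since rho_w = 1 g/cm^3:
Gs = 139.6 / 51.5
Gs = 2.711


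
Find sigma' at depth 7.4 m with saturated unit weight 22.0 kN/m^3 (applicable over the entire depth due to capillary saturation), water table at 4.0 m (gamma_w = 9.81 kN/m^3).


Total stress = gamma_sat * depth
sigma = 22.0 * 7.4 = 162.8 kPa
Pore water pressure u = gamma_w * (depth - d_wt)
u = 9.81 * (7.4 - 4.0) = 33.354 kPa
Effective stress = sigma - u
sigma' = 162.8 - 33.354 = 129.45 kPa


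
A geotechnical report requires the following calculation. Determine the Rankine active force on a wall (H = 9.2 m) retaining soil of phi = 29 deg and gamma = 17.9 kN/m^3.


Compute active earth pressure coefficient:
Ka = tan^2(45 - phi/2) = tan^2(30.5) = 0.346974
Compute active force:
Pa = 0.5 * Ka * gamma * H^2
Pa = 0.5 * 0.346974 * 17.9 * 9.2^2
Pa = 262.84 kN/m


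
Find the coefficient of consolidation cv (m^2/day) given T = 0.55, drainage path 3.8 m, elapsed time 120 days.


Using cv = T * H_dr^2 / t
H_dr^2 = 3.8^2 = 14.44
cv = 0.55 * 14.44 / 120
cv = 0.06618 m^2/day


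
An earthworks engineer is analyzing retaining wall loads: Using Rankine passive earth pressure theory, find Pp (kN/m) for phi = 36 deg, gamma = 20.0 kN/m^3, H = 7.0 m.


Compute passive earth pressure coefficient:
Kp = tan^2(45 + phi/2) = tan^2(63.0) = 3.85184
Compute passive force:
Pp = 0.5 * Kp * gamma * H^2
Pp = 0.5 * 3.85184 * 20.0 * 7.0^2
Pp = 1887.4 kN/m


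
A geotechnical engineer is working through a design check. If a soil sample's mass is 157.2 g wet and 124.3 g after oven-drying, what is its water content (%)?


Result: 26.47 %

Derivation:
Using w = (m_wet - m_dry) / m_dry * 100
m_wet - m_dry = 157.2 - 124.3 = 32.9 g
w = 32.9 / 124.3 * 100
w = 26.47 %


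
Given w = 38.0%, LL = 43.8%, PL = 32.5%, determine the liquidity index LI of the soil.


Result: 0.487

Derivation:
First compute the plasticity index:
PI = LL - PL = 43.8 - 32.5 = 11.3
Then compute the liquidity index:
LI = (w - PL) / PI
LI = (38.0 - 32.5) / 11.3
LI = 0.487


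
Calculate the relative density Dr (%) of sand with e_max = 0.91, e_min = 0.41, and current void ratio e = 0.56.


Result: 70.0 %

Derivation:
Using Dr = (e_max - e) / (e_max - e_min) * 100
e_max - e = 0.91 - 0.56 = 0.35
e_max - e_min = 0.91 - 0.41 = 0.5
Dr = 0.35 / 0.5 * 100
Dr = 70.0 %


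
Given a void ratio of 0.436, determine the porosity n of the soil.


Result: 0.3036

Derivation:
Using the relation n = e / (1 + e)
n = 0.436 / (1 + 0.436)
n = 0.436 / 1.436
n = 0.3036


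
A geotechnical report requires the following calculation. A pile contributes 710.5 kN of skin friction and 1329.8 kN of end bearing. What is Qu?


Using Qu = Qf + Qb
Qu = 710.5 + 1329.8
Qu = 2040.3 kN


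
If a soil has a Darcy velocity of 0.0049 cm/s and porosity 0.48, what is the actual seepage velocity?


Result: 0.01021 cm/s

Derivation:
Using v_s = v_d / n
v_s = 0.0049 / 0.48
v_s = 0.01021 cm/s


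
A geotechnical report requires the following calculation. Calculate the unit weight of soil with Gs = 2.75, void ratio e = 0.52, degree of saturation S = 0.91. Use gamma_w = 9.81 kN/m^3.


Result: 20.802 kN/m^3

Derivation:
Using gamma = gamma_w * (Gs + S*e) / (1 + e)
Numerator: Gs + S*e = 2.75 + 0.91*0.52 = 3.2232
Denominator: 1 + e = 1 + 0.52 = 1.52
gamma = 9.81 * 3.2232 / 1.52
gamma = 20.802 kN/m^3


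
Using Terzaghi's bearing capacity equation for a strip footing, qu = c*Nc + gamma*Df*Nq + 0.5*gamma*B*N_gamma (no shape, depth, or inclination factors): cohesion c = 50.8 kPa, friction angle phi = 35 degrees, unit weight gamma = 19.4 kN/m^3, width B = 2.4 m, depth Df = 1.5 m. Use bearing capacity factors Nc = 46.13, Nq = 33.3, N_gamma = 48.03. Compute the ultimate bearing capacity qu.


Compute qu = c*Nc + gamma*Df*Nq + 0.5*gamma*B*N_gamma
Term 1: 50.8 * 46.13 = 2343.404
Term 2: 19.4 * 1.5 * 33.3 = 969.03
Term 3: 0.5 * 19.4 * 2.4 * 48.03 = 1118.1384
qu = 2343.404 + 969.03 + 1118.1384
qu = 4430.57 kPa


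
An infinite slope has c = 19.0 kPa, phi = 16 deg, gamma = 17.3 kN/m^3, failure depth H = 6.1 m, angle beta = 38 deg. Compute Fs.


Result: 0.738

Derivation:
Using Fs = c / (gamma*H*sin(beta)*cos(beta)) + tan(phi)/tan(beta)
Cohesion contribution = 19.0 / (17.3*6.1*sin(38)*cos(38))
Cohesion contribution = 0.371111
Friction contribution = tan(16)/tan(38) = 0.367017
Fs = 0.371111 + 0.367017
Fs = 0.738


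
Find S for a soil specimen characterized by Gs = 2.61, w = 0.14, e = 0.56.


Using S = Gs * w / e
S = 2.61 * 0.14 / 0.56
S = 0.6525


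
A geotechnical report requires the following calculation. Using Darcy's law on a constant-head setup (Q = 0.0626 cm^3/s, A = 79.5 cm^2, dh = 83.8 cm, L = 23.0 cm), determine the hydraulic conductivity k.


Result: 0.000216 cm/s

Derivation:
Compute hydraulic gradient:
i = dh / L = 83.8 / 23.0 = 3.64348
Then apply Darcy's law:
k = Q / (A * i)
k = 0.0626 / (79.5 * 3.64348)
k = 0.0626 / 289.657
k = 0.000216 cm/s


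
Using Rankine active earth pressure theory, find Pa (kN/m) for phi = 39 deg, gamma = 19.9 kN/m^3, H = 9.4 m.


Compute active earth pressure coefficient:
Ka = tan^2(45 - phi/2) = tan^2(25.5) = 0.227506
Compute active force:
Pa = 0.5 * Ka * gamma * H^2
Pa = 0.5 * 0.227506 * 19.9 * 9.4^2
Pa = 200.02 kN/m


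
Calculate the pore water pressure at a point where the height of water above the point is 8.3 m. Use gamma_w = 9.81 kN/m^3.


Result: 81.42 kPa

Derivation:
Using u = gamma_w * h_w
u = 9.81 * 8.3
u = 81.42 kPa


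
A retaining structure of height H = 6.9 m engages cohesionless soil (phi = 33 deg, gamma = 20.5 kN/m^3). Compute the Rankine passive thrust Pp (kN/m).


Compute passive earth pressure coefficient:
Kp = tan^2(45 + phi/2) = tan^2(61.5) = 3.39212
Compute passive force:
Pp = 0.5 * Kp * gamma * H^2
Pp = 0.5 * 3.39212 * 20.5 * 6.9^2
Pp = 1655.36 kN/m


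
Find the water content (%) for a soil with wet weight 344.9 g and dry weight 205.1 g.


Using w = (m_wet - m_dry) / m_dry * 100
m_wet - m_dry = 344.9 - 205.1 = 139.8 g
w = 139.8 / 205.1 * 100
w = 68.16 %


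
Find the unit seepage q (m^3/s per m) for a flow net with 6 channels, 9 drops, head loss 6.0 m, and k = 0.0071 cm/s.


Result: 0.000284 m^3/s per m

Derivation:
Convert k to m/s for unit consistency with H:
k = 0.0071 cm/s = 0.0071 / 100 m/s = 7.1e-05 m/s
Using q = k * H * Nf / Nd
Nf / Nd = 6 / 9 = 0.6667
q = 7.1e-05 * 6.0 * 0.6667
q = 0.000284 m^3/s per m


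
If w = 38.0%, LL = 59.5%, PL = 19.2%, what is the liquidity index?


First compute the plasticity index:
PI = LL - PL = 59.5 - 19.2 = 40.3
Then compute the liquidity index:
LI = (w - PL) / PI
LI = (38.0 - 19.2) / 40.3
LI = 0.467


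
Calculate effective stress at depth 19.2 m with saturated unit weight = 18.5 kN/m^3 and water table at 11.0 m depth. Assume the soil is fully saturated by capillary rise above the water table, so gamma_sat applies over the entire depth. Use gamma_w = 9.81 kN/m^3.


Total stress = gamma_sat * depth
sigma = 18.5 * 19.2 = 355.2 kPa
Pore water pressure u = gamma_w * (depth - d_wt)
u = 9.81 * (19.2 - 11.0) = 80.442 kPa
Effective stress = sigma - u
sigma' = 355.2 - 80.442 = 274.76 kPa


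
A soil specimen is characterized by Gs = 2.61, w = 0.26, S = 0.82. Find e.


Using the relation e = Gs * w / S
e = 2.61 * 0.26 / 0.82
e = 0.8276


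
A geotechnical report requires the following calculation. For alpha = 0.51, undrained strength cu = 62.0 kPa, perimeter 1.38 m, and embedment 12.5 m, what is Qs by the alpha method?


Using Qs = alpha * cu * perimeter * L
Qs = 0.51 * 62.0 * 1.38 * 12.5
Qs = 545.44 kN


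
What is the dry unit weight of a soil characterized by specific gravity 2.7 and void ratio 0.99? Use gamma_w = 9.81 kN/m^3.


Using gamma_d = Gs * gamma_w / (1 + e)
gamma_d = 2.7 * 9.81 / (1 + 0.99)
gamma_d = 2.7 * 9.81 / 1.99
gamma_d = 13.31 kN/m^3


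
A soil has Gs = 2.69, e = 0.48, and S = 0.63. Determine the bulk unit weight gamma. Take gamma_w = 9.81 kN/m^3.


Using gamma = gamma_w * (Gs + S*e) / (1 + e)
Numerator: Gs + S*e = 2.69 + 0.63*0.48 = 2.9924
Denominator: 1 + e = 1 + 0.48 = 1.48
gamma = 9.81 * 2.9924 / 1.48
gamma = 19.835 kN/m^3


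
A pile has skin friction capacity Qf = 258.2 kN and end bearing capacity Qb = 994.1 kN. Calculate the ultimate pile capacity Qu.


Using Qu = Qf + Qb
Qu = 258.2 + 994.1
Qu = 1252.3 kN


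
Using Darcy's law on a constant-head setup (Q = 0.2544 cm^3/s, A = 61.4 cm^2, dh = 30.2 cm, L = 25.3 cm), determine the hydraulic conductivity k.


Compute hydraulic gradient:
i = dh / L = 30.2 / 25.3 = 1.19368
Then apply Darcy's law:
k = Q / (A * i)
k = 0.2544 / (61.4 * 1.19368)
k = 0.2544 / 73.2917
k = 0.003471 cm/s


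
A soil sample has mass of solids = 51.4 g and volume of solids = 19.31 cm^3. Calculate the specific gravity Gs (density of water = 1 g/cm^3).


Using Gs = m_s / (V_s * rho_w)
Since rho_w = 1 g/cm^3:
Gs = 51.4 / 19.31
Gs = 2.662


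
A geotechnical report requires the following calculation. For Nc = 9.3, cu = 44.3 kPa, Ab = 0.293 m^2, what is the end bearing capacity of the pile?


Using Qb = Nc * cu * Ab
Qb = 9.3 * 44.3 * 0.293
Qb = 120.71 kN


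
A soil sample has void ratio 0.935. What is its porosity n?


Using the relation n = e / (1 + e)
n = 0.935 / (1 + 0.935)
n = 0.935 / 1.935
n = 0.4832


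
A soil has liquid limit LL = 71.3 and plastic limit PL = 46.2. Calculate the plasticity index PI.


Using PI = LL - PL
PI = 71.3 - 46.2
PI = 25.1


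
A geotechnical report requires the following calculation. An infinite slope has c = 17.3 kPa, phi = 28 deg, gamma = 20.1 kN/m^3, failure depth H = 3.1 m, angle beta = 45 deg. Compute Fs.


Result: 1.087

Derivation:
Using Fs = c / (gamma*H*sin(beta)*cos(beta)) + tan(phi)/tan(beta)
Cohesion contribution = 17.3 / (20.1*3.1*sin(45)*cos(45))
Cohesion contribution = 0.555288
Friction contribution = tan(28)/tan(45) = 0.531709
Fs = 0.555288 + 0.531709
Fs = 1.087


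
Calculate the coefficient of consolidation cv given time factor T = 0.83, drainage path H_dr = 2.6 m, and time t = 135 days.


Using cv = T * H_dr^2 / t
H_dr^2 = 2.6^2 = 6.76
cv = 0.83 * 6.76 / 135
cv = 0.04156 m^2/day


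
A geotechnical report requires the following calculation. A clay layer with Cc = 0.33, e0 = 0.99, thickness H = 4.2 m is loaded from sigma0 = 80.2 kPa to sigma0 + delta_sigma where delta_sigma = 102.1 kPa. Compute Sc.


Using Sc = Cc * H / (1 + e0) * log10((sigma0 + delta_sigma) / sigma0)
Stress ratio = (80.2 + 102.1) / 80.2 = 2.27307
log10(2.27307) = 0.356612
Cc * H / (1 + e0) = 0.33 * 4.2 / (1 + 0.99) = 0.696482
Sc = 0.696482 * 0.356612
Sc = 0.2484 m


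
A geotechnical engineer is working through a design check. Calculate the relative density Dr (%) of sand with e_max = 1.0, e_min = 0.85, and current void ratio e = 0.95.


Result: 33.33 %

Derivation:
Using Dr = (e_max - e) / (e_max - e_min) * 100
e_max - e = 1.0 - 0.95 = 0.05
e_max - e_min = 1.0 - 0.85 = 0.15
Dr = 0.05 / 0.15 * 100
Dr = 33.33 %


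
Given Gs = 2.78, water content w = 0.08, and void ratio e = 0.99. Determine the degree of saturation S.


Using S = Gs * w / e
S = 2.78 * 0.08 / 0.99
S = 0.2246


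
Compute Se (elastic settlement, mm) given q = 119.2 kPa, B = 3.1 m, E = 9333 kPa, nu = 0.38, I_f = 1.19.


Using Se = q * B * (1 - nu^2) * I_f / E
1 - nu^2 = 1 - 0.38^2 = 0.8556
Se = 119.2 * 3.1 * 0.8556 * 1.19 / 9333
Se = 0.040312 m
Convert to mm: Se = 0.040312 * 1000 = 40.312 mm


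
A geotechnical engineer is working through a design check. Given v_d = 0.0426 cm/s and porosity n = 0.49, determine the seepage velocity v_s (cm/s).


Using v_s = v_d / n
v_s = 0.0426 / 0.49
v_s = 0.08694 cm/s


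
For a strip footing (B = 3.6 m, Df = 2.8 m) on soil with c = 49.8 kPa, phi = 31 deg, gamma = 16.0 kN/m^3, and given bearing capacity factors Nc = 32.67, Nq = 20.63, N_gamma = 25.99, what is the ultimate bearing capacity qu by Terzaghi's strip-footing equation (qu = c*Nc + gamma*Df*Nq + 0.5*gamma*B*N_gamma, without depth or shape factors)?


Compute qu = c*Nc + gamma*Df*Nq + 0.5*gamma*B*N_gamma
Term 1: 49.8 * 32.67 = 1626.966
Term 2: 16.0 * 2.8 * 20.63 = 924.224
Term 3: 0.5 * 16.0 * 3.6 * 25.99 = 748.512
qu = 1626.966 + 924.224 + 748.512
qu = 3299.7 kPa


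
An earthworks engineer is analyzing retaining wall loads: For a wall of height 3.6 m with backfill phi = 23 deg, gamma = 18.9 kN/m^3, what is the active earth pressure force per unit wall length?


Compute active earth pressure coefficient:
Ka = tan^2(45 - phi/2) = tan^2(33.5) = 0.438092
Compute active force:
Pa = 0.5 * Ka * gamma * H^2
Pa = 0.5 * 0.438092 * 18.9 * 3.6^2
Pa = 53.65 kN/m


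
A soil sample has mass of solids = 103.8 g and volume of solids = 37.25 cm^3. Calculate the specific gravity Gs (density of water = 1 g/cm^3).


Result: 2.787

Derivation:
Using Gs = m_s / (V_s * rho_w)
Since rho_w = 1 g/cm^3:
Gs = 103.8 / 37.25
Gs = 2.787


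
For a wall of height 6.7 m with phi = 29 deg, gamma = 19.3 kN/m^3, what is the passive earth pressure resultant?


Result: 1248.48 kN/m

Derivation:
Compute passive earth pressure coefficient:
Kp = tan^2(45 + phi/2) = tan^2(59.5) = 2.88206
Compute passive force:
Pp = 0.5 * Kp * gamma * H^2
Pp = 0.5 * 2.88206 * 19.3 * 6.7^2
Pp = 1248.48 kN/m


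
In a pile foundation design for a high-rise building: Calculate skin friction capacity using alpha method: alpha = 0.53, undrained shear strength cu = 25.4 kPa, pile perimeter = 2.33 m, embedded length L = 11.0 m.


Result: 345.03 kN

Derivation:
Using Qs = alpha * cu * perimeter * L
Qs = 0.53 * 25.4 * 2.33 * 11.0
Qs = 345.03 kN


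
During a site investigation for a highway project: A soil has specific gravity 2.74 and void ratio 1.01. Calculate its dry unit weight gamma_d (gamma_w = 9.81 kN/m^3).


Result: 13.373 kN/m^3

Derivation:
Using gamma_d = Gs * gamma_w / (1 + e)
gamma_d = 2.74 * 9.81 / (1 + 1.01)
gamma_d = 2.74 * 9.81 / 2.01
gamma_d = 13.373 kN/m^3


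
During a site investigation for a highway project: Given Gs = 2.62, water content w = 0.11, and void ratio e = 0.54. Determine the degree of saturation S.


Result: 0.5337

Derivation:
Using S = Gs * w / e
S = 2.62 * 0.11 / 0.54
S = 0.5337


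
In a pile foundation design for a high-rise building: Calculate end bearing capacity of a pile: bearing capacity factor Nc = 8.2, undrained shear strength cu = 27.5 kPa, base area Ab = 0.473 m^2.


Using Qb = Nc * cu * Ab
Qb = 8.2 * 27.5 * 0.473
Qb = 106.66 kN


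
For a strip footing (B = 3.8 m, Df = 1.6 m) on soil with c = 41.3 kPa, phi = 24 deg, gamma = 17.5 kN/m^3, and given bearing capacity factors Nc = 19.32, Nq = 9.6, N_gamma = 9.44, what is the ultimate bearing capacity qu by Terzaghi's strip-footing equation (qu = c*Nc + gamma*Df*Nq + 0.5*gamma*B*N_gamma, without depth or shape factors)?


Result: 1380.6 kPa

Derivation:
Compute qu = c*Nc + gamma*Df*Nq + 0.5*gamma*B*N_gamma
Term 1: 41.3 * 19.32 = 797.916
Term 2: 17.5 * 1.6 * 9.6 = 268.8
Term 3: 0.5 * 17.5 * 3.8 * 9.44 = 313.88
qu = 797.916 + 268.8 + 313.88
qu = 1380.6 kPa


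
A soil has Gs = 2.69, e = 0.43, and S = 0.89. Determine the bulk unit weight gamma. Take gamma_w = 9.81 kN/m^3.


Using gamma = gamma_w * (Gs + S*e) / (1 + e)
Numerator: Gs + S*e = 2.69 + 0.89*0.43 = 3.0727
Denominator: 1 + e = 1 + 0.43 = 1.43
gamma = 9.81 * 3.0727 / 1.43
gamma = 21.079 kN/m^3


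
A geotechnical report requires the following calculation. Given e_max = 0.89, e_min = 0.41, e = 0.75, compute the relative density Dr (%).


Result: 29.17 %

Derivation:
Using Dr = (e_max - e) / (e_max - e_min) * 100
e_max - e = 0.89 - 0.75 = 0.14
e_max - e_min = 0.89 - 0.41 = 0.48
Dr = 0.14 / 0.48 * 100
Dr = 29.17 %


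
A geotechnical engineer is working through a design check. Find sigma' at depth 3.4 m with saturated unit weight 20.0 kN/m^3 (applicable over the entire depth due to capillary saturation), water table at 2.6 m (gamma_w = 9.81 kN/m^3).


Result: 60.15 kPa

Derivation:
Total stress = gamma_sat * depth
sigma = 20.0 * 3.4 = 68.0 kPa
Pore water pressure u = gamma_w * (depth - d_wt)
u = 9.81 * (3.4 - 2.6) = 7.848 kPa
Effective stress = sigma - u
sigma' = 68.0 - 7.848 = 60.15 kPa


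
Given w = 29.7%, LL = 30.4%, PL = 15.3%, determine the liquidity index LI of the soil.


First compute the plasticity index:
PI = LL - PL = 30.4 - 15.3 = 15.1
Then compute the liquidity index:
LI = (w - PL) / PI
LI = (29.7 - 15.3) / 15.1
LI = 0.954


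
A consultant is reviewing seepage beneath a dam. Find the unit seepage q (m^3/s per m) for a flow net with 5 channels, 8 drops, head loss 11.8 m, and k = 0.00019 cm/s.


Convert k to m/s for unit consistency with H:
k = 0.00019 cm/s = 0.00019 / 100 m/s = 1.9e-06 m/s
Using q = k * H * Nf / Nd
Nf / Nd = 5 / 8 = 0.625
q = 1.9e-06 * 11.8 * 0.625
q = 1.401e-05 m^3/s per m


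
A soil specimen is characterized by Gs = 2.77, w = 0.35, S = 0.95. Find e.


Using the relation e = Gs * w / S
e = 2.77 * 0.35 / 0.95
e = 1.0205


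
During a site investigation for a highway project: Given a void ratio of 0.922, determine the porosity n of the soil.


Using the relation n = e / (1 + e)
n = 0.922 / (1 + 0.922)
n = 0.922 / 1.922
n = 0.4797


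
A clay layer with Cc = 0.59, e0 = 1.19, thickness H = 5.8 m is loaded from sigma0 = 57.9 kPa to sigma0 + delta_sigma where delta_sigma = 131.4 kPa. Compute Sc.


Result: 0.8039 m

Derivation:
Using Sc = Cc * H / (1 + e0) * log10((sigma0 + delta_sigma) / sigma0)
Stress ratio = (57.9 + 131.4) / 57.9 = 3.26943
log10(3.26943) = 0.514472
Cc * H / (1 + e0) = 0.59 * 5.8 / (1 + 1.19) = 1.56256
Sc = 1.56256 * 0.514472
Sc = 0.8039 m


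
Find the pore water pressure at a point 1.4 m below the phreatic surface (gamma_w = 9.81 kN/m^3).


Result: 13.73 kPa

Derivation:
Using u = gamma_w * h_w
u = 9.81 * 1.4
u = 13.73 kPa


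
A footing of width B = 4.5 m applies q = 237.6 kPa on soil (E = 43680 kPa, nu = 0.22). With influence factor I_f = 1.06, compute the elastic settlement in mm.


Using Se = q * B * (1 - nu^2) * I_f / E
1 - nu^2 = 1 - 0.22^2 = 0.9516
Se = 237.6 * 4.5 * 0.9516 * 1.06 / 43680
Se = 0.024691 m
Convert to mm: Se = 0.024691 * 1000 = 24.691 mm


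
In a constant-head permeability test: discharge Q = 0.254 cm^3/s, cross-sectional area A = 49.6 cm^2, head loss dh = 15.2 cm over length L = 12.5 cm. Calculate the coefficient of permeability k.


Result: 0.004211 cm/s

Derivation:
Compute hydraulic gradient:
i = dh / L = 15.2 / 12.5 = 1.216
Then apply Darcy's law:
k = Q / (A * i)
k = 0.254 / (49.6 * 1.216)
k = 0.254 / 60.3136
k = 0.004211 cm/s


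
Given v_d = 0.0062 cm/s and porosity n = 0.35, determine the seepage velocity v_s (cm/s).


Using v_s = v_d / n
v_s = 0.0062 / 0.35
v_s = 0.01771 cm/s


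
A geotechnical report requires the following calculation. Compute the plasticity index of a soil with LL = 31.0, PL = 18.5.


Using PI = LL - PL
PI = 31.0 - 18.5
PI = 12.5


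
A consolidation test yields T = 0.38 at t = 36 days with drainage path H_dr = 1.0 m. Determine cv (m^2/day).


Result: 0.01056 m^2/day

Derivation:
Using cv = T * H_dr^2 / t
H_dr^2 = 1.0^2 = 1.0
cv = 0.38 * 1.0 / 36
cv = 0.01056 m^2/day


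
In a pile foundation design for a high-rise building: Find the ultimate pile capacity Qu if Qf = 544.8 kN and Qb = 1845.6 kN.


Using Qu = Qf + Qb
Qu = 544.8 + 1845.6
Qu = 2390.4 kN


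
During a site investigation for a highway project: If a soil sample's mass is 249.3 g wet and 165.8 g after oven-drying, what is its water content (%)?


Using w = (m_wet - m_dry) / m_dry * 100
m_wet - m_dry = 249.3 - 165.8 = 83.5 g
w = 83.5 / 165.8 * 100
w = 50.36 %


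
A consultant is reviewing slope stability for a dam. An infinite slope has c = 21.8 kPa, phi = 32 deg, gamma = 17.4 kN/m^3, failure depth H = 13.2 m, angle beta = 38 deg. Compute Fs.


Using Fs = c / (gamma*H*sin(beta)*cos(beta)) + tan(phi)/tan(beta)
Cohesion contribution = 21.8 / (17.4*13.2*sin(38)*cos(38))
Cohesion contribution = 0.195641
Friction contribution = tan(32)/tan(38) = 0.799796
Fs = 0.195641 + 0.799796
Fs = 0.995


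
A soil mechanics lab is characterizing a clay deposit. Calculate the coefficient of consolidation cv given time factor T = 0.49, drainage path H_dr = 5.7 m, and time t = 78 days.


Using cv = T * H_dr^2 / t
H_dr^2 = 5.7^2 = 32.49
cv = 0.49 * 32.49 / 78
cv = 0.2041 m^2/day


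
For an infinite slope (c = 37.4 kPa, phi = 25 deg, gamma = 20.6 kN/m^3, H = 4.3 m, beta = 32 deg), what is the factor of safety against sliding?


Result: 1.686

Derivation:
Using Fs = c / (gamma*H*sin(beta)*cos(beta)) + tan(phi)/tan(beta)
Cohesion contribution = 37.4 / (20.6*4.3*sin(32)*cos(32))
Cohesion contribution = 0.939519
Friction contribution = tan(25)/tan(32) = 0.746248
Fs = 0.939519 + 0.746248
Fs = 1.686


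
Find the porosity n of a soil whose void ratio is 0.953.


Result: 0.488

Derivation:
Using the relation n = e / (1 + e)
n = 0.953 / (1 + 0.953)
n = 0.953 / 1.953
n = 0.488


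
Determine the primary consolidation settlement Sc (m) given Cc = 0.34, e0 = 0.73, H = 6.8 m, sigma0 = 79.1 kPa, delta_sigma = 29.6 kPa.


Using Sc = Cc * H / (1 + e0) * log10((sigma0 + delta_sigma) / sigma0)
Stress ratio = (79.1 + 29.6) / 79.1 = 1.37421
log10(1.37421) = 0.138053
Cc * H / (1 + e0) = 0.34 * 6.8 / (1 + 0.73) = 1.33642
Sc = 1.33642 * 0.138053
Sc = 0.1845 m


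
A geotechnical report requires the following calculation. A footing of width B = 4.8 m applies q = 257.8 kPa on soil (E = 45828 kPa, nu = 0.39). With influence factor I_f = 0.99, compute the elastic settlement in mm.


Using Se = q * B * (1 - nu^2) * I_f / E
1 - nu^2 = 1 - 0.39^2 = 0.8479
Se = 257.8 * 4.8 * 0.8479 * 0.99 / 45828
Se = 0.022666 m
Convert to mm: Se = 0.022666 * 1000 = 22.666 mm


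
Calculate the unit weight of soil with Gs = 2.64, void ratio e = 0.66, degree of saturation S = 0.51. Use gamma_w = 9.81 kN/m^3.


Result: 17.591 kN/m^3

Derivation:
Using gamma = gamma_w * (Gs + S*e) / (1 + e)
Numerator: Gs + S*e = 2.64 + 0.51*0.66 = 2.9766
Denominator: 1 + e = 1 + 0.66 = 1.66
gamma = 9.81 * 2.9766 / 1.66
gamma = 17.591 kN/m^3


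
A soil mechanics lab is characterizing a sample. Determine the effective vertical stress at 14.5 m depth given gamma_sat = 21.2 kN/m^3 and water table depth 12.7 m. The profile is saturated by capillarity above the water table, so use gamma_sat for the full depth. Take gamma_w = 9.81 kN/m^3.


Total stress = gamma_sat * depth
sigma = 21.2 * 14.5 = 307.4 kPa
Pore water pressure u = gamma_w * (depth - d_wt)
u = 9.81 * (14.5 - 12.7) = 17.658 kPa
Effective stress = sigma - u
sigma' = 307.4 - 17.658 = 289.74 kPa


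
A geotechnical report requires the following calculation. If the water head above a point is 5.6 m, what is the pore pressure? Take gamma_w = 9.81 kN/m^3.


Using u = gamma_w * h_w
u = 9.81 * 5.6
u = 54.94 kPa


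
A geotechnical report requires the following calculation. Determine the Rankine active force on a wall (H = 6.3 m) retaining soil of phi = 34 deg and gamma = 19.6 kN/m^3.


Result: 109.97 kN/m

Derivation:
Compute active earth pressure coefficient:
Ka = tan^2(45 - phi/2) = tan^2(28.0) = 0.282715
Compute active force:
Pa = 0.5 * Ka * gamma * H^2
Pa = 0.5 * 0.282715 * 19.6 * 6.3^2
Pa = 109.97 kN/m


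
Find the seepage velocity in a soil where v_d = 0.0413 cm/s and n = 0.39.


Using v_s = v_d / n
v_s = 0.0413 / 0.39
v_s = 0.1059 cm/s


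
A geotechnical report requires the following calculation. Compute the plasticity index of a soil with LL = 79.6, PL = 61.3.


Using PI = LL - PL
PI = 79.6 - 61.3
PI = 18.3


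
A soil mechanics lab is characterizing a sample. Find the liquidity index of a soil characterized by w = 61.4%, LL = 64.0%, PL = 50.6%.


Result: 0.806

Derivation:
First compute the plasticity index:
PI = LL - PL = 64.0 - 50.6 = 13.4
Then compute the liquidity index:
LI = (w - PL) / PI
LI = (61.4 - 50.6) / 13.4
LI = 0.806


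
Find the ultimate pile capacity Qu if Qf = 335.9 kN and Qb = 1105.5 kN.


Using Qu = Qf + Qb
Qu = 335.9 + 1105.5
Qu = 1441.4 kN


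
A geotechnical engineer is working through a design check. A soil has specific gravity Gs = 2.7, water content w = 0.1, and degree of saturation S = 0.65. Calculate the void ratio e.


Using the relation e = Gs * w / S
e = 2.7 * 0.1 / 0.65
e = 0.4154


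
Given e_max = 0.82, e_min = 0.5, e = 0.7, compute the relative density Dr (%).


Using Dr = (e_max - e) / (e_max - e_min) * 100
e_max - e = 0.82 - 0.7 = 0.12
e_max - e_min = 0.82 - 0.5 = 0.32
Dr = 0.12 / 0.32 * 100
Dr = 37.5 %


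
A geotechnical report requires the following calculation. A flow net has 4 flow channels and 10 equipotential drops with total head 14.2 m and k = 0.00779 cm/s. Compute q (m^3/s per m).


Convert k to m/s for unit consistency with H:
k = 0.00779 cm/s = 0.00779 / 100 m/s = 7.79e-05 m/s
Using q = k * H * Nf / Nd
Nf / Nd = 4 / 10 = 0.4
q = 7.79e-05 * 14.2 * 0.4
q = 0.0004425 m^3/s per m


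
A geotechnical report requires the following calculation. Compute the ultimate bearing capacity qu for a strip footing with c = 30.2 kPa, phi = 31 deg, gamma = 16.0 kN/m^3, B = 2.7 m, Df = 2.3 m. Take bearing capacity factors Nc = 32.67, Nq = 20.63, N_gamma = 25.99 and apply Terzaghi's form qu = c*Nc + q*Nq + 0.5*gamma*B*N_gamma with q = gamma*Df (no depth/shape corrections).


Compute qu = c*Nc + gamma*Df*Nq + 0.5*gamma*B*N_gamma
Term 1: 30.2 * 32.67 = 986.634
Term 2: 16.0 * 2.3 * 20.63 = 759.184
Term 3: 0.5 * 16.0 * 2.7 * 25.99 = 561.384
qu = 986.634 + 759.184 + 561.384
qu = 2307.2 kPa


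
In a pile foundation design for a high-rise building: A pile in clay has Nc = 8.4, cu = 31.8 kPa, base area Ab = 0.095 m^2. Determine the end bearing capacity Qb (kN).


Result: 25.38 kN

Derivation:
Using Qb = Nc * cu * Ab
Qb = 8.4 * 31.8 * 0.095
Qb = 25.38 kN


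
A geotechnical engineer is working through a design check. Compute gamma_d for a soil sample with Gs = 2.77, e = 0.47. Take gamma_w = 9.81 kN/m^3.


Result: 18.486 kN/m^3

Derivation:
Using gamma_d = Gs * gamma_w / (1 + e)
gamma_d = 2.77 * 9.81 / (1 + 0.47)
gamma_d = 2.77 * 9.81 / 1.47
gamma_d = 18.486 kN/m^3


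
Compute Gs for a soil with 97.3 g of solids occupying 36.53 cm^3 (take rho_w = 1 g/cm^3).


Using Gs = m_s / (V_s * rho_w)
Since rho_w = 1 g/cm^3:
Gs = 97.3 / 36.53
Gs = 2.664


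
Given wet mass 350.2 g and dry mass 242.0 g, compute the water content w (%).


Result: 44.71 %

Derivation:
Using w = (m_wet - m_dry) / m_dry * 100
m_wet - m_dry = 350.2 - 242.0 = 108.2 g
w = 108.2 / 242.0 * 100
w = 44.71 %


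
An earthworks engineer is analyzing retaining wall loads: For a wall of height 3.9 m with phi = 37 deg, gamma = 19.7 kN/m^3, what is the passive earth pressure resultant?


Compute passive earth pressure coefficient:
Kp = tan^2(45 + phi/2) = tan^2(63.5) = 4.022791
Compute passive force:
Pp = 0.5 * Kp * gamma * H^2
Pp = 0.5 * 4.022791 * 19.7 * 3.9^2
Pp = 602.69 kN/m
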